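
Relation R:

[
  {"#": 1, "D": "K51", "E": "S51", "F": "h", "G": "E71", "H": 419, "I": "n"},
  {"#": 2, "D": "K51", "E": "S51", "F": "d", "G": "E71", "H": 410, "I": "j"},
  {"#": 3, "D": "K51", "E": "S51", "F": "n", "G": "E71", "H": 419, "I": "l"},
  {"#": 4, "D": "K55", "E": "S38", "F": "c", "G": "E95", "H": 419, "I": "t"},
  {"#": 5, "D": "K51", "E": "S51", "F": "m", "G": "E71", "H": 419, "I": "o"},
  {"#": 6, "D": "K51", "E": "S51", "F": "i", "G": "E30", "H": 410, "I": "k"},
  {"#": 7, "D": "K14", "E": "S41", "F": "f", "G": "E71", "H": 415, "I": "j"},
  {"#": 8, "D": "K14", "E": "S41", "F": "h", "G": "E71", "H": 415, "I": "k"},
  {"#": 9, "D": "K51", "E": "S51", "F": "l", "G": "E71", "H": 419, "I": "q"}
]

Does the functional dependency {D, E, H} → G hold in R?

No

(D=K51, E=S51, H=419): rows 1, 3, 5, 9 → G = E71, E71, E71, E71 ✓
(D=K51, E=S51, H=410): rows 2, 6 → G takes values {E71, E30} — violation
(D=K55, E=S38, H=419): row 4 → G = E95 ✓
(D=K14, E=S41, H=415): rows 7, 8 → G = E71, E71 ✓
Two rows agree on {D, E, H} but differ on G, so {D, E, H} → G does not hold.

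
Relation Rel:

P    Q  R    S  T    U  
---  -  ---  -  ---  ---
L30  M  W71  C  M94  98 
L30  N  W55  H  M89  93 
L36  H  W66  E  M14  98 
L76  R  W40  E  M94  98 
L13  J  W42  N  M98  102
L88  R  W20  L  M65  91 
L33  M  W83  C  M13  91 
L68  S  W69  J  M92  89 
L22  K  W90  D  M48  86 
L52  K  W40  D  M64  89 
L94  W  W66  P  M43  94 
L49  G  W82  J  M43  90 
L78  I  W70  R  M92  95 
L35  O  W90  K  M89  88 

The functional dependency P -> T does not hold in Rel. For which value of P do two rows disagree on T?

L30

P=L30: 2 rows → T takes values {M94, M89} — violation
P=L36: 1 row → T = M14 ✓
P=L76: 1 row → T = M94 ✓
P=L13: 1 row → T = M98 ✓
P=L88: 1 row → T = M65 ✓
P=L33: 1 row → T = M13 ✓
P=L68: 1 row → T = M92 ✓
P=L22: 1 row → T = M48 ✓
P=L52: 1 row → T = M64 ✓
P=L94: 1 row → T = M43 ✓
P=L49: 1 row → T = M43 ✓
P=L78: 1 row → T = M92 ✓
P=L35: 1 row → T = M89 ✓
The only P value with inconsistent T is P=L30.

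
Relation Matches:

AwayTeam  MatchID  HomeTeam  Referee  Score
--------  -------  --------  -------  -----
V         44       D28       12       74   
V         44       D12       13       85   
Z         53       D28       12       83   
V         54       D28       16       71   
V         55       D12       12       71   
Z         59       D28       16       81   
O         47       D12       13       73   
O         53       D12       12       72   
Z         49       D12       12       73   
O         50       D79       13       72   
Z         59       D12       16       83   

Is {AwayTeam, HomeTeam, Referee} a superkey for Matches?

All 11 rows have distinct {AwayTeam, HomeTeam, Referee} values, so {AwayTeam, HomeTeam, Referee} → (all attributes) holds and {AwayTeam, HomeTeam, Referee} is a superkey.

Yes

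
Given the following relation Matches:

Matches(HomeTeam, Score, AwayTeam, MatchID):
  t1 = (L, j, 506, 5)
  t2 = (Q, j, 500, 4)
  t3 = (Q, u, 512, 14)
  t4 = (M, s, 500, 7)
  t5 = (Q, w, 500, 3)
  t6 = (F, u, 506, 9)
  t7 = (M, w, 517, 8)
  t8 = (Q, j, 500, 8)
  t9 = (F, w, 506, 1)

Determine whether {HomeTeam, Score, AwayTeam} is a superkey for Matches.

No

Rows 2 and 8 have the same {HomeTeam, Score, AwayTeam} value (HomeTeam=Q, Score=j, AwayTeam=500) but are distinct tuples, so {HomeTeam, Score, AwayTeam} does not determine every attribute — not a superkey.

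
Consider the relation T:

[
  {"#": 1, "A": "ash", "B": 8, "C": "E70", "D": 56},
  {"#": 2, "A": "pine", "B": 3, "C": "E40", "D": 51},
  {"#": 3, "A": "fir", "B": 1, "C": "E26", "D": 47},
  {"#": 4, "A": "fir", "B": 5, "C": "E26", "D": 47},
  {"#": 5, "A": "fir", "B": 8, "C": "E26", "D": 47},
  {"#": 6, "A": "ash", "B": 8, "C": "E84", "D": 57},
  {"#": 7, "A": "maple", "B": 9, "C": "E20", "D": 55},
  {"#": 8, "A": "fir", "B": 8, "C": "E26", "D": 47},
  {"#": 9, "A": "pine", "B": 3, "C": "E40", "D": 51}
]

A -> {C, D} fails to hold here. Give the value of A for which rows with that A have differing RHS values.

A=ash: rows 1, 6 → {C,D} takes values {(E70, 56), (E84, 57)} — violation
A=pine: rows 2, 9 → {C,D} = (E40, 51), (E40, 51) ✓
A=fir: rows 3, 4, 5, 8 → {C,D} = (E26, 47), (E26, 47), (E26, 47), (E26, 47) ✓
A=maple: row 7 → {C,D} = (E20, 55) ✓
The only A value with inconsistent RHS is A=ash.

ash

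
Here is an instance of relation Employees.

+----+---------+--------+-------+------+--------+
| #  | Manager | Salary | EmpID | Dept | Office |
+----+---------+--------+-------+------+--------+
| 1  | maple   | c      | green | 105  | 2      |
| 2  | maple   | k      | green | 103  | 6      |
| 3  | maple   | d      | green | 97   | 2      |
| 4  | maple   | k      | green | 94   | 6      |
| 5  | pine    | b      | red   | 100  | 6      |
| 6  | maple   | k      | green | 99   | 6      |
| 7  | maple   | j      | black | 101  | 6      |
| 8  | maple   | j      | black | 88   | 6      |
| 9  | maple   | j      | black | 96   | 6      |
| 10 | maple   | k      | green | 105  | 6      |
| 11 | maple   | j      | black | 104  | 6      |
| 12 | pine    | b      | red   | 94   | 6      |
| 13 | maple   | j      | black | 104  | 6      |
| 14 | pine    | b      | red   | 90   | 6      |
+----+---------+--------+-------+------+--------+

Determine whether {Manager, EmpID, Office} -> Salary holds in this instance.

No

(Manager=maple, EmpID=green, Office=2): rows 1, 3 → Salary takes values {c, d} — violation
(Manager=maple, EmpID=green, Office=6): rows 2, 4, 6, 10 → Salary = k, k, k, k ✓
(Manager=pine, EmpID=red, Office=6): rows 5, 12, 14 → Salary = b, b, b ✓
(Manager=maple, EmpID=black, Office=6): rows 7, 8, 9, 11, 13 → Salary = j, j, j, j, j ✓
Two rows agree on {Manager, EmpID, Office} but differ on Salary, so {Manager, EmpID, Office} -> Salary does not hold.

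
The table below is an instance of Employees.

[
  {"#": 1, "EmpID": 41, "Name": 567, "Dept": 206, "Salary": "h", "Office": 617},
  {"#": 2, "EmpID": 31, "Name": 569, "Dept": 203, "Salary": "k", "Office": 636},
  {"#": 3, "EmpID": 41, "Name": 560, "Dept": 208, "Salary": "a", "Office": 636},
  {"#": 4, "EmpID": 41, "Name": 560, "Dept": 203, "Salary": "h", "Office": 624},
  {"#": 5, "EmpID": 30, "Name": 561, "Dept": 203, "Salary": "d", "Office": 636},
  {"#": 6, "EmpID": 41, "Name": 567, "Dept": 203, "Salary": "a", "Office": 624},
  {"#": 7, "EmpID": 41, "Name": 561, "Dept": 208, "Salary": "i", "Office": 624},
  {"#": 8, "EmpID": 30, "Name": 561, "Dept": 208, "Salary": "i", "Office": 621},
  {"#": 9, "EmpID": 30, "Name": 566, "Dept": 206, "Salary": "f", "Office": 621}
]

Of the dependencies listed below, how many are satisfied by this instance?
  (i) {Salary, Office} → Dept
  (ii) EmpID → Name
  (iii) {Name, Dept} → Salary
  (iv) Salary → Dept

(i) {Salary, Office} → Dept: every LHS value maps to a single RHS value — holds.
(ii) EmpID → Name: EmpID=41: rows 1, 3, 4, 6, 7 → Name takes values {567, 560, 561} — violation; EmpID=30: rows 5, 8, 9 → Name takes values {561, 566} — violation — fails.
(iii) {Name, Dept} → Salary: every LHS value maps to a single RHS value — holds.
(iv) Salary → Dept: Salary=h: rows 1, 4 → Dept takes values {206, 203} — violation; Salary=a: rows 3, 6 → Dept takes values {208, 203} — violation — fails.
2 of the 4 dependencies hold.

2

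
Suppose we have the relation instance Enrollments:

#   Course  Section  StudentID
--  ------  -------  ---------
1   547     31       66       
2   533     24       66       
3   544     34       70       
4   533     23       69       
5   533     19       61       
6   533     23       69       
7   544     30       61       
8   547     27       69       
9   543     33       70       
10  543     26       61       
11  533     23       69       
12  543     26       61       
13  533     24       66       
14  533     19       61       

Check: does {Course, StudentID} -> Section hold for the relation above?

(Course=547, StudentID=66): row 1 → Section = 31 ✓
(Course=533, StudentID=66): rows 2, 13 → Section = 24, 24 ✓
(Course=544, StudentID=70): row 3 → Section = 34 ✓
(Course=533, StudentID=69): rows 4, 6, 11 → Section = 23, 23, 23 ✓
(Course=533, StudentID=61): rows 5, 14 → Section = 19, 19 ✓
(Course=544, StudentID=61): row 7 → Section = 30 ✓
(Course=547, StudentID=69): row 8 → Section = 27 ✓
(Course=543, StudentID=70): row 9 → Section = 33 ✓
(Course=543, StudentID=61): rows 10, 12 → Section = 26, 26 ✓
Every {Course, StudentID} value is associated with a single Section value, so {Course, StudentID} -> Section holds.

Yes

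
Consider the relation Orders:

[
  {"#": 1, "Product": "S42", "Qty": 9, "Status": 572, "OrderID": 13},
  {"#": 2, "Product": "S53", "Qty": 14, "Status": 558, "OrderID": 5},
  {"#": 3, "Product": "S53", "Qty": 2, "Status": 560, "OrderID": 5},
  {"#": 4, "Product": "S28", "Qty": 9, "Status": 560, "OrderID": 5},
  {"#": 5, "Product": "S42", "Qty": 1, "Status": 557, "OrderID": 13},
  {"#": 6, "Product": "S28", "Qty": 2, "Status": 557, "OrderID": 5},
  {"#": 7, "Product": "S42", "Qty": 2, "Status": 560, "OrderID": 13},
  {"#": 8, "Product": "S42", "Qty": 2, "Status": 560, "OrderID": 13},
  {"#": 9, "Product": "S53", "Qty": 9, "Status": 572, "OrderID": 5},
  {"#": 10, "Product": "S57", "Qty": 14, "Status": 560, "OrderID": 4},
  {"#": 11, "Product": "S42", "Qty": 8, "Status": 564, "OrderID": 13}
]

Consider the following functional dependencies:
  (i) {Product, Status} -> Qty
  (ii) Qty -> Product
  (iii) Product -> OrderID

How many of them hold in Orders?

(i) {Product, Status} -> Qty: every LHS value maps to a single RHS value — holds.
(ii) Qty -> Product: Qty=9: rows 1, 4, 9 → Product takes values {S42, S28, S53} — violation; Qty=14: rows 2, 10 → Product takes values {S53, S57} — violation; Qty=2: rows 3, 6, 7, 8 → Product takes values {S53, S28, S42} — violation — fails.
(iii) Product -> OrderID: every LHS value maps to a single RHS value — holds.
2 of the 3 dependencies hold.

2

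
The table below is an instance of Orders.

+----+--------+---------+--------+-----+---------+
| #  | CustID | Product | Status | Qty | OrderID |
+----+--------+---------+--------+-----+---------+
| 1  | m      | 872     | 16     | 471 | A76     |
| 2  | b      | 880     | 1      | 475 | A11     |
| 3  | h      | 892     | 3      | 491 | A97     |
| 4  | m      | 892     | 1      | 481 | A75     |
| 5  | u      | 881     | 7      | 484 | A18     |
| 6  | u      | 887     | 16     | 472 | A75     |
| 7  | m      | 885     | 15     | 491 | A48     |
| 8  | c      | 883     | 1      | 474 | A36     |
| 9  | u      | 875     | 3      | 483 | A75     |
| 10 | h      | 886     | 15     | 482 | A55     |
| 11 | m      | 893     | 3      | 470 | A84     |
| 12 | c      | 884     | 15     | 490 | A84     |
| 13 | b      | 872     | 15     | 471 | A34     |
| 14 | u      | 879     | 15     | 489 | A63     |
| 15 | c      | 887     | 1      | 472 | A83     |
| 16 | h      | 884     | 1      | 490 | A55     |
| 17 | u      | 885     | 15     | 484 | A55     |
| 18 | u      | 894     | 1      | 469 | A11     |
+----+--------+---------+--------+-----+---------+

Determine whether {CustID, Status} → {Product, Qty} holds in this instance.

No

(CustID=m, Status=16): row 1 → {Product,Qty} = (872, 471) ✓
(CustID=b, Status=1): row 2 → {Product,Qty} = (880, 475) ✓
(CustID=h, Status=3): row 3 → {Product,Qty} = (892, 491) ✓
(CustID=m, Status=1): row 4 → {Product,Qty} = (892, 481) ✓
(CustID=u, Status=7): row 5 → {Product,Qty} = (881, 484) ✓
(CustID=u, Status=16): row 6 → {Product,Qty} = (887, 472) ✓
(CustID=m, Status=15): row 7 → {Product,Qty} = (885, 491) ✓
(CustID=c, Status=1): rows 8, 15 → {Product,Qty} takes values {(883, 474), (887, 472)} — violation
(CustID=u, Status=3): row 9 → {Product,Qty} = (875, 483) ✓
(CustID=h, Status=15): row 10 → {Product,Qty} = (886, 482) ✓
(CustID=m, Status=3): row 11 → {Product,Qty} = (893, 470) ✓
(CustID=c, Status=15): row 12 → {Product,Qty} = (884, 490) ✓
(CustID=b, Status=15): row 13 → {Product,Qty} = (872, 471) ✓
(CustID=u, Status=15): rows 14, 17 → {Product,Qty} takes values {(879, 489), (885, 484)} — violation
(CustID=h, Status=1): row 16 → {Product,Qty} = (884, 490) ✓
(CustID=u, Status=1): row 18 → {Product,Qty} = (894, 469) ✓
Two rows agree on {CustID, Status} but differ on {Product, Qty}, so {CustID, Status} → {Product, Qty} does not hold.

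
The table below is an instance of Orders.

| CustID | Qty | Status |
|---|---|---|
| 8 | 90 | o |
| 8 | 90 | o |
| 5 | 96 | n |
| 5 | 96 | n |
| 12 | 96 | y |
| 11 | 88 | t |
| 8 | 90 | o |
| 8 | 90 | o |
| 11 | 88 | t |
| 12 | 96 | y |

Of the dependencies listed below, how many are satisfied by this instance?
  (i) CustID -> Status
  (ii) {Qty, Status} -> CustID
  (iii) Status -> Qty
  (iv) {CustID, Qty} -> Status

(i) CustID -> Status: every LHS value maps to a single RHS value — holds.
(ii) {Qty, Status} -> CustID: every LHS value maps to a single RHS value — holds.
(iii) Status -> Qty: every LHS value maps to a single RHS value — holds.
(iv) {CustID, Qty} -> Status: every LHS value maps to a single RHS value — holds.
4 of the 4 dependencies hold.

4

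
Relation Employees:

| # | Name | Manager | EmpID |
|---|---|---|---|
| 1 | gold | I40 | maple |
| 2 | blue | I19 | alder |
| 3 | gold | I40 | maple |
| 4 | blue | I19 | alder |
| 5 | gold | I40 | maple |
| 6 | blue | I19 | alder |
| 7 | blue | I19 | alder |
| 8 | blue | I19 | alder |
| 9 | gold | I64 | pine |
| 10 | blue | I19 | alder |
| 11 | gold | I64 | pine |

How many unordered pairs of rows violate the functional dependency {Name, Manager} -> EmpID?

0

(Name=gold, Manager=I40): all 3 rows agree on EmpID — 0 pairs.
(Name=blue, Manager=I19): all 6 rows agree on EmpID — 0 pairs.
(Name=gold, Manager=I64): all 2 rows agree on EmpID — 0 pairs.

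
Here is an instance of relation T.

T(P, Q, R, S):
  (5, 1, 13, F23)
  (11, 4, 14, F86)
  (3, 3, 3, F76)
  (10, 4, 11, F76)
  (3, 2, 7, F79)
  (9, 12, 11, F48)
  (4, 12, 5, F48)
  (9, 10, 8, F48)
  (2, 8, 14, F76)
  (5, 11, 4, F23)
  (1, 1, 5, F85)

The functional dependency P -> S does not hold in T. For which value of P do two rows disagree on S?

3

P=5: 2 rows → S = F23, F23 ✓
P=11: 1 row → S = F86 ✓
P=3: 2 rows → S takes values {F76, F79} — violation
P=10: 1 row → S = F76 ✓
P=9: 2 rows → S = F48, F48 ✓
P=4: 1 row → S = F48 ✓
P=2: 1 row → S = F76 ✓
P=1: 1 row → S = F85 ✓
The only P value with inconsistent S is P=3.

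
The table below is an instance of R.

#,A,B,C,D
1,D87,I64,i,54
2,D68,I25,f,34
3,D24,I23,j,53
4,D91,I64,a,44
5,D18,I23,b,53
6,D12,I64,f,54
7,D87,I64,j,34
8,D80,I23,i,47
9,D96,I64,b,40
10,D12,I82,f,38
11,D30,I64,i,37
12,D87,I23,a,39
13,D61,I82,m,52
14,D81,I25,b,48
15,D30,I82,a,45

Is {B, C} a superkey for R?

No

Rows 1 and 11 have the same {B, C} value (B=I64, C=i) but are distinct tuples, so {B, C} does not determine every attribute — not a superkey.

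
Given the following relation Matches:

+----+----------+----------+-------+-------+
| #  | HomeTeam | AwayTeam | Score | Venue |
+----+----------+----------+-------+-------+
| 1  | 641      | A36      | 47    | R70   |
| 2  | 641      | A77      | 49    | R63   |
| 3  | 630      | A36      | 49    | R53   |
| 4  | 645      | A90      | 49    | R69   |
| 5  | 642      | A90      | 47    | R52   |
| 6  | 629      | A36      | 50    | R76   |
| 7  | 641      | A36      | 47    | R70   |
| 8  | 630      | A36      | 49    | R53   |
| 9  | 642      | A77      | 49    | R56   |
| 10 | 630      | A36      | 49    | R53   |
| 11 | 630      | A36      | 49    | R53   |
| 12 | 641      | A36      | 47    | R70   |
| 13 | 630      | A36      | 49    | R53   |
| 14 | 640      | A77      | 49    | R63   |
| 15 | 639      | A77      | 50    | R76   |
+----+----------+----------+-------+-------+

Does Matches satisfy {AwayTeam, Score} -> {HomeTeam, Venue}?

(AwayTeam=A36, Score=47): rows 1, 7, 12 → {HomeTeam,Venue} = (641, R70), (641, R70), (641, R70) ✓
(AwayTeam=A77, Score=49): rows 2, 9, 14 → {HomeTeam,Venue} takes values {(641, R63), (642, R56), (640, R63)} — violation
(AwayTeam=A36, Score=49): rows 3, 8, 10, 11, 13 → {HomeTeam,Venue} = (630, R53), (630, R53), (630, R53), (630, R53), (630, R53) ✓
(AwayTeam=A90, Score=49): row 4 → {HomeTeam,Venue} = (645, R69) ✓
(AwayTeam=A90, Score=47): row 5 → {HomeTeam,Venue} = (642, R52) ✓
(AwayTeam=A36, Score=50): row 6 → {HomeTeam,Venue} = (629, R76) ✓
(AwayTeam=A77, Score=50): row 15 → {HomeTeam,Venue} = (639, R76) ✓
Two rows agree on {AwayTeam, Score} but differ on {HomeTeam, Venue}, so {AwayTeam, Score} -> {HomeTeam, Venue} does not hold.

No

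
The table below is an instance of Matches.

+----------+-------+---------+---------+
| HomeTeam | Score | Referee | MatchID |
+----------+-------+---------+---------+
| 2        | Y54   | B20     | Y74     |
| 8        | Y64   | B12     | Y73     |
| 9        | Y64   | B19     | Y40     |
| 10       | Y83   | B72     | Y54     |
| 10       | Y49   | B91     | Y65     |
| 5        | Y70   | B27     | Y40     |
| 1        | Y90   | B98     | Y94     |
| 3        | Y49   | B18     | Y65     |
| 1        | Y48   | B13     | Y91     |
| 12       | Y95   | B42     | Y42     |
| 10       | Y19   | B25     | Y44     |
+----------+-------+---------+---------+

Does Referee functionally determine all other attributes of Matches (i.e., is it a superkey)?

Yes

All 11 rows have distinct Referee values, so Referee → (all attributes) holds and Referee is a superkey.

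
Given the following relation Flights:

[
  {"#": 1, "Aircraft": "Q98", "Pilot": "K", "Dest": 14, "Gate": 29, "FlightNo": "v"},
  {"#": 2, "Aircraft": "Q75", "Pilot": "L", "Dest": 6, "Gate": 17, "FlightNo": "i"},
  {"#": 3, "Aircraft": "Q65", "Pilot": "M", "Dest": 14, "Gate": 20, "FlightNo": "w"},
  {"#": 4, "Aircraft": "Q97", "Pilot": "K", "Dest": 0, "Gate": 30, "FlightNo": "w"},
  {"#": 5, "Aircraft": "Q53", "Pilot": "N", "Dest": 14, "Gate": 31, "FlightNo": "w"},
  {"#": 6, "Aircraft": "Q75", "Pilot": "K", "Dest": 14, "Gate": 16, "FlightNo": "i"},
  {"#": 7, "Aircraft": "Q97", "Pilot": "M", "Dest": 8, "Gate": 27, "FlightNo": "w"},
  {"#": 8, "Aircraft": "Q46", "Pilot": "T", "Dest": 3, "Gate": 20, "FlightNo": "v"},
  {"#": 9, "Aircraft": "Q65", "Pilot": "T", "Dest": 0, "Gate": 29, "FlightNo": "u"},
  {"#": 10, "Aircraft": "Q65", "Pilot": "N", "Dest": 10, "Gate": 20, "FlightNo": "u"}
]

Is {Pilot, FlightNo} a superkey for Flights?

Rows 3 and 7 have the same {Pilot, FlightNo} value (Pilot=M, FlightNo=w) but are distinct tuples, so {Pilot, FlightNo} does not determine every attribute — not a superkey.

No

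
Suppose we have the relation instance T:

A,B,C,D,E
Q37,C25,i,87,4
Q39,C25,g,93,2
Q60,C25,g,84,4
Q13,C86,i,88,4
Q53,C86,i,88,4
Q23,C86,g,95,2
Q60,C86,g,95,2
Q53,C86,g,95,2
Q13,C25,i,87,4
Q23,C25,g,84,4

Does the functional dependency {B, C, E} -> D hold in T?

(B=C25, C=i, E=4): 2 rows → D = 87, 87 ✓
(B=C25, C=g, E=2): 1 row → D = 93 ✓
(B=C25, C=g, E=4): 2 rows → D = 84, 84 ✓
(B=C86, C=i, E=4): 2 rows → D = 88, 88 ✓
(B=C86, C=g, E=2): 3 rows → D = 95, 95, 95 ✓
Every {B, C, E} value is associated with a single D value, so {B, C, E} -> D holds.

Yes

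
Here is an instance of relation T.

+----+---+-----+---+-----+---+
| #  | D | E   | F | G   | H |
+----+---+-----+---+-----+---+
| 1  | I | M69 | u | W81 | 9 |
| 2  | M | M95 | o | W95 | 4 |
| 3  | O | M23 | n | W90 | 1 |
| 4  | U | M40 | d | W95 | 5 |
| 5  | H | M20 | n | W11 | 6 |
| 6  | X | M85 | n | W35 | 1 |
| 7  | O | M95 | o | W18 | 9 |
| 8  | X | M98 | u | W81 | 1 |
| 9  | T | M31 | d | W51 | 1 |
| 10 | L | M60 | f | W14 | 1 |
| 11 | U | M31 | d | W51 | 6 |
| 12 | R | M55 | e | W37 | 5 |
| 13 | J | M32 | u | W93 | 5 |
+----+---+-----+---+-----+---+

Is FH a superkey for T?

No

Rows 3 and 6 have the same FH value (F=n, H=1) but are distinct tuples, so FH does not determine every attribute — not a superkey.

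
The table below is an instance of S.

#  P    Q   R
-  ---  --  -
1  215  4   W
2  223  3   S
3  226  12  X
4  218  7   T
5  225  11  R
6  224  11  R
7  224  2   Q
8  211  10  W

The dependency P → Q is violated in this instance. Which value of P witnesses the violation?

P=215: row 1 → Q = 4 ✓
P=223: row 2 → Q = 3 ✓
P=226: row 3 → Q = 12 ✓
P=218: row 4 → Q = 7 ✓
P=225: row 5 → Q = 11 ✓
P=224: rows 6, 7 → Q takes values {11, 2} — violation
P=211: row 8 → Q = 10 ✓
The only P value with inconsistent Q is P=224.

224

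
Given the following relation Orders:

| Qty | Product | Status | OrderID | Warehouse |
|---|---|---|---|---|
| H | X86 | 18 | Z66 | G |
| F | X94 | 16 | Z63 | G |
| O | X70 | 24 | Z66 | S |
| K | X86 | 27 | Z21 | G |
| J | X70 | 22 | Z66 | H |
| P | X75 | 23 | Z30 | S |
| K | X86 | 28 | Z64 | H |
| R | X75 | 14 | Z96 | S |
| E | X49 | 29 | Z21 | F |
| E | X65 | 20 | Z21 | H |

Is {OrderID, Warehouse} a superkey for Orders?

All 10 rows have distinct {OrderID, Warehouse} values, so {OrderID, Warehouse} → (all attributes) holds and {OrderID, Warehouse} is a superkey.

Yes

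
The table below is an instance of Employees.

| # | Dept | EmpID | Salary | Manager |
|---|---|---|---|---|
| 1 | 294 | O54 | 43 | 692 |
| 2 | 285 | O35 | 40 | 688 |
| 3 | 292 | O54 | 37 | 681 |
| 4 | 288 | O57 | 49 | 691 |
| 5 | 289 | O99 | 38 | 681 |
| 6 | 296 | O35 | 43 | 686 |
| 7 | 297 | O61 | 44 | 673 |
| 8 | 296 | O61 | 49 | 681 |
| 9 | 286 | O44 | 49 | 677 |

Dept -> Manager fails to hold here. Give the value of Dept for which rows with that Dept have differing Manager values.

296

Dept=294: row 1 → Manager = 692 ✓
Dept=285: row 2 → Manager = 688 ✓
Dept=292: row 3 → Manager = 681 ✓
Dept=288: row 4 → Manager = 691 ✓
Dept=289: row 5 → Manager = 681 ✓
Dept=296: rows 6, 8 → Manager takes values {686, 681} — violation
Dept=297: row 7 → Manager = 673 ✓
Dept=286: row 9 → Manager = 677 ✓
The only Dept value with inconsistent Manager is Dept=296.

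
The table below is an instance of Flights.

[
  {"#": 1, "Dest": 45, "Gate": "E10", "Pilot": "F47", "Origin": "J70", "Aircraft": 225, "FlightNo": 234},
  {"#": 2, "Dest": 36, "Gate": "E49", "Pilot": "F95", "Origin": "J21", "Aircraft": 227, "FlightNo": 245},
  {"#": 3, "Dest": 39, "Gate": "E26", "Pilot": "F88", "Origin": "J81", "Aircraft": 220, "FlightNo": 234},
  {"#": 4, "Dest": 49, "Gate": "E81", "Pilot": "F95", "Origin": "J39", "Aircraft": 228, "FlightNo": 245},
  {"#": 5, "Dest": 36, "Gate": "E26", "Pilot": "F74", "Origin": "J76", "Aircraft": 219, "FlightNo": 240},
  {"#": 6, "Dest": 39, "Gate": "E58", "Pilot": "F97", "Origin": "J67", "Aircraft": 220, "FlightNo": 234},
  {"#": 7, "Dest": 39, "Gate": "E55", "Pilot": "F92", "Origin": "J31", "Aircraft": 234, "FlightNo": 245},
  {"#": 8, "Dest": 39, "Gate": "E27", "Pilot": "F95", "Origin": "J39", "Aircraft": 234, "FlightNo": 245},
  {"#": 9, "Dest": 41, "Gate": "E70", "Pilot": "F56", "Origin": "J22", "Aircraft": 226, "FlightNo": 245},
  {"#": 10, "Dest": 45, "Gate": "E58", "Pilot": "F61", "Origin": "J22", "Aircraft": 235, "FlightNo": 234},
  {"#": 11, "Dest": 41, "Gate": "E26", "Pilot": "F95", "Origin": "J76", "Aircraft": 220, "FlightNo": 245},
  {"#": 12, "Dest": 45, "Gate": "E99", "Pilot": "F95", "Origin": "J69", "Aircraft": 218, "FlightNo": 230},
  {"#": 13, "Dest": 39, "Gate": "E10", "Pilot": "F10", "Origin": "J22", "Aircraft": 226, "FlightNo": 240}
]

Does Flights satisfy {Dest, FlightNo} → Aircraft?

(Dest=45, FlightNo=234): rows 1, 10 → Aircraft takes values {225, 235} — violation
(Dest=36, FlightNo=245): row 2 → Aircraft = 227 ✓
(Dest=39, FlightNo=234): rows 3, 6 → Aircraft = 220, 220 ✓
(Dest=49, FlightNo=245): row 4 → Aircraft = 228 ✓
(Dest=36, FlightNo=240): row 5 → Aircraft = 219 ✓
(Dest=39, FlightNo=245): rows 7, 8 → Aircraft = 234, 234 ✓
(Dest=41, FlightNo=245): rows 9, 11 → Aircraft takes values {226, 220} — violation
(Dest=45, FlightNo=230): row 12 → Aircraft = 218 ✓
(Dest=39, FlightNo=240): row 13 → Aircraft = 226 ✓
Two rows agree on {Dest, FlightNo} but differ on Aircraft, so {Dest, FlightNo} → Aircraft does not hold.

No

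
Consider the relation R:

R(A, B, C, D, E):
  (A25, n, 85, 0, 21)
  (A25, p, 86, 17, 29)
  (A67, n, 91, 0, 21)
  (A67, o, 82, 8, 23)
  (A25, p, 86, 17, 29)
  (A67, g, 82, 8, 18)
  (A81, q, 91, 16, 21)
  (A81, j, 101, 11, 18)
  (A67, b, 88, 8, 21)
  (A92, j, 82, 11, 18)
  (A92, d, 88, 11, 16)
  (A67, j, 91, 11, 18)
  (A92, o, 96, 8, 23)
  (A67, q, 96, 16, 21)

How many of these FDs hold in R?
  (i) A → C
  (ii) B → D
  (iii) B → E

(i) A → C: A=A25: 3 rows → C takes values {85, 86} — violation; A=A67: 6 rows → C takes values {91, 82, 88, 96} — violation; A=A81: 2 rows → C takes values {91, 101} — violation; A=A92: 3 rows → C takes values {82, 88, 96} — violation — fails.
(ii) B → D: every LHS value maps to a single RHS value — holds.
(iii) B → E: every LHS value maps to a single RHS value — holds.
2 of the 3 dependencies hold.

2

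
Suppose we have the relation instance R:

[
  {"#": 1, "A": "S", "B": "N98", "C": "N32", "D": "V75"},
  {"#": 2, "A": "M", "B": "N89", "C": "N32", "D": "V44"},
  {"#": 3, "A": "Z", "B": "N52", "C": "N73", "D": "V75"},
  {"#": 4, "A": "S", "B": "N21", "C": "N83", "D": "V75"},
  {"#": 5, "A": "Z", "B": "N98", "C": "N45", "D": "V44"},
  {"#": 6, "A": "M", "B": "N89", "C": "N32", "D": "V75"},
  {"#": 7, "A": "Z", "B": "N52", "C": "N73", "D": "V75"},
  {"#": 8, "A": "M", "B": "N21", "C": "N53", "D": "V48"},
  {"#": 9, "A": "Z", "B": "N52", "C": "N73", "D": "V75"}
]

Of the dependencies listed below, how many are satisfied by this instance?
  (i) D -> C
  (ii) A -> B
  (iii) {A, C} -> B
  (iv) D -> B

(i) D -> C: D=V75: rows 1, 3, 4, 6, 7, 9 → C takes values {N32, N73, N83} — violation; D=V44: rows 2, 5 → C takes values {N32, N45} — violation — fails.
(ii) A -> B: A=S: rows 1, 4 → B takes values {N98, N21} — violation; A=M: rows 2, 6, 8 → B takes values {N89, N21} — violation; A=Z: rows 3, 5, 7, 9 → B takes values {N52, N98} — violation — fails.
(iii) {A, C} -> B: every LHS value maps to a single RHS value — holds.
(iv) D -> B: D=V75: rows 1, 3, 4, 6, 7, 9 → B takes values {N98, N52, N21, N89} — violation; D=V44: rows 2, 5 → B takes values {N89, N98} — violation — fails.
1 of the 4 dependencies holds.

1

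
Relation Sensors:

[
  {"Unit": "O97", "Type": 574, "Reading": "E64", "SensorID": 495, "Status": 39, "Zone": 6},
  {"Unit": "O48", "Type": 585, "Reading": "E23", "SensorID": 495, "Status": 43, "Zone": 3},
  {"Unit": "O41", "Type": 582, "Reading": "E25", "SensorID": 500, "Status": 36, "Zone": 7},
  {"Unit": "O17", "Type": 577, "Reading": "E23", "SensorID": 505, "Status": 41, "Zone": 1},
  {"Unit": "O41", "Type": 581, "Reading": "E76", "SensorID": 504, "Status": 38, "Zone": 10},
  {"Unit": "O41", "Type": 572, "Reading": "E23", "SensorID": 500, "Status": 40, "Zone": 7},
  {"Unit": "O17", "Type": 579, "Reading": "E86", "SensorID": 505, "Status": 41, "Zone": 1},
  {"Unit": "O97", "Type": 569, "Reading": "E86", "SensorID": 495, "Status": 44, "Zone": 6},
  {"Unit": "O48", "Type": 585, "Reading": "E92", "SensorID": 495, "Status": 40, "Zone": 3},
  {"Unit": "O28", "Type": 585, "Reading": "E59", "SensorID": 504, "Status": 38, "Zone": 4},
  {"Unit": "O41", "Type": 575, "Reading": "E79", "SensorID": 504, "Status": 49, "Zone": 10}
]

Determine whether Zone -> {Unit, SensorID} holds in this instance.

Zone=6: 2 rows → {Unit,SensorID} = (O97, 495), (O97, 495) ✓
Zone=3: 2 rows → {Unit,SensorID} = (O48, 495), (O48, 495) ✓
Zone=7: 2 rows → {Unit,SensorID} = (O41, 500), (O41, 500) ✓
Zone=1: 2 rows → {Unit,SensorID} = (O17, 505), (O17, 505) ✓
Zone=10: 2 rows → {Unit,SensorID} = (O41, 504), (O41, 504) ✓
Zone=4: 1 row → {Unit,SensorID} = (O28, 504) ✓
Every Zone value is associated with a single {Unit, SensorID} value, so Zone -> {Unit, SensorID} holds.

Yes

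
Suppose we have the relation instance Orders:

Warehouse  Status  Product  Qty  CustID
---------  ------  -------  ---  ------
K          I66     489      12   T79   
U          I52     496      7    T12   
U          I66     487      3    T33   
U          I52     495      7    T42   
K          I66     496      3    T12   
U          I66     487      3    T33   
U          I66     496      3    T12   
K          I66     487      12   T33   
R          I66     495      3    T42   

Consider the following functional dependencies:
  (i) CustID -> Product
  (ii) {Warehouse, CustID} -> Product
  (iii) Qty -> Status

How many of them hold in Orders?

3

(i) CustID -> Product: every LHS value maps to a single RHS value — holds.
(ii) {Warehouse, CustID} -> Product: every LHS value maps to a single RHS value — holds.
(iii) Qty -> Status: every LHS value maps to a single RHS value — holds.
3 of the 3 dependencies hold.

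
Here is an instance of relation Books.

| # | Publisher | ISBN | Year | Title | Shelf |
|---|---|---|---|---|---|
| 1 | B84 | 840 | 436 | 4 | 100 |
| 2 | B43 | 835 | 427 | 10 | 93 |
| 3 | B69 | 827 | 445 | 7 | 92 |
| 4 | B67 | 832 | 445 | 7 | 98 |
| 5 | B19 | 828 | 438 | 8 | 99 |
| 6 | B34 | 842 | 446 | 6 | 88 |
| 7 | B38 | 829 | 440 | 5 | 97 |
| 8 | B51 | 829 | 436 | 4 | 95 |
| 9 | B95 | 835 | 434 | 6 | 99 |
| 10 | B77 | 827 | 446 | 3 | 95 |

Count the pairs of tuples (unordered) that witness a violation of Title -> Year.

Title=4: all 2 rows agree on Year — 0 pairs.
Title=7: all 2 rows agree on Year — 0 pairs.
Title=6: violating pairs (6,9) — 1 pair.

1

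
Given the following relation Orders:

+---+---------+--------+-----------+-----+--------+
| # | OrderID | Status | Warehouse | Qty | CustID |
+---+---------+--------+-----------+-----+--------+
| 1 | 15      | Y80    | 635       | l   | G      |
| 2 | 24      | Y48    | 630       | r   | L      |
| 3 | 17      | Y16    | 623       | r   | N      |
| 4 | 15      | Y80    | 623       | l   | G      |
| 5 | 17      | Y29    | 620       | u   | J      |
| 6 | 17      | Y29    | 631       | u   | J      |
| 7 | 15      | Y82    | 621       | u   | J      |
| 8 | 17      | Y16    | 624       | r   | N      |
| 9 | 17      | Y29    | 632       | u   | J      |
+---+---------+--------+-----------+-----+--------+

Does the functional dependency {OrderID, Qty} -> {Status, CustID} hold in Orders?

Yes

(OrderID=15, Qty=l): rows 1, 4 → {Status,CustID} = (Y80, G), (Y80, G) ✓
(OrderID=24, Qty=r): row 2 → {Status,CustID} = (Y48, L) ✓
(OrderID=17, Qty=r): rows 3, 8 → {Status,CustID} = (Y16, N), (Y16, N) ✓
(OrderID=17, Qty=u): rows 5, 6, 9 → {Status,CustID} = (Y29, J), (Y29, J), (Y29, J) ✓
(OrderID=15, Qty=u): row 7 → {Status,CustID} = (Y82, J) ✓
Every {OrderID, Qty} value is associated with a single {Status, CustID} value, so {OrderID, Qty} -> {Status, CustID} holds.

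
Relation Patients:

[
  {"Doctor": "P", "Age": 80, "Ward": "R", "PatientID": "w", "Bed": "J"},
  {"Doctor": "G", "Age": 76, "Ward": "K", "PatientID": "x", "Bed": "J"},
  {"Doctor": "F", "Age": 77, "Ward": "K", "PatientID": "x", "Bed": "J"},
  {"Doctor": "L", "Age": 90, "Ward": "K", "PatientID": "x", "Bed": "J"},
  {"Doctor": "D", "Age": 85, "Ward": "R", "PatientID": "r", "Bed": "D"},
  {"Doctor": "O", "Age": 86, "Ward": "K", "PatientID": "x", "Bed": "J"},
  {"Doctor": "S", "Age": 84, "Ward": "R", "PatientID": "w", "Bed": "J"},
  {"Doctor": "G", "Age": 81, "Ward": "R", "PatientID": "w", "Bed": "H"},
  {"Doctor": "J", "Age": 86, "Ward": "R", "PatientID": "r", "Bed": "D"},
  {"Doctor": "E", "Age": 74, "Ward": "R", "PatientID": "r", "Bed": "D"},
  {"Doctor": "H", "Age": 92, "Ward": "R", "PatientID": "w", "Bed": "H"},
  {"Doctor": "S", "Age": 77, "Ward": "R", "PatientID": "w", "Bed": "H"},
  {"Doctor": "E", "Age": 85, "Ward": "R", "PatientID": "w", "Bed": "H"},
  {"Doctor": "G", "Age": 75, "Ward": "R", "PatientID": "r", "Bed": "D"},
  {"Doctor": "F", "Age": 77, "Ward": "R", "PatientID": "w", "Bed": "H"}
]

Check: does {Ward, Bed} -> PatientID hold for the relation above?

Yes

(Ward=R, Bed=J): 2 rows → PatientID = w, w ✓
(Ward=K, Bed=J): 4 rows → PatientID = x, x, x, x ✓
(Ward=R, Bed=D): 4 rows → PatientID = r, r, r, r ✓
(Ward=R, Bed=H): 5 rows → PatientID = w, w, w, w, w ✓
Every {Ward, Bed} value is associated with a single PatientID value, so {Ward, Bed} -> PatientID holds.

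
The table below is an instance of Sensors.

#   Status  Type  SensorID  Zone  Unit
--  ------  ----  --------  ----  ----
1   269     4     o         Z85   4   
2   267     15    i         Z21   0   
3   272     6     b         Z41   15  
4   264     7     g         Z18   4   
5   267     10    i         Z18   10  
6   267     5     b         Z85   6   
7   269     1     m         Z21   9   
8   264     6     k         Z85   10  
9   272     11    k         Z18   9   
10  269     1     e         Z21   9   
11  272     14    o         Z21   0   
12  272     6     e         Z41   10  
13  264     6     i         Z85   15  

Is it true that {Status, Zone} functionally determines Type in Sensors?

Yes

(Status=269, Zone=Z85): row 1 → Type = 4 ✓
(Status=267, Zone=Z21): row 2 → Type = 15 ✓
(Status=272, Zone=Z41): rows 3, 12 → Type = 6, 6 ✓
(Status=264, Zone=Z18): row 4 → Type = 7 ✓
(Status=267, Zone=Z18): row 5 → Type = 10 ✓
(Status=267, Zone=Z85): row 6 → Type = 5 ✓
(Status=269, Zone=Z21): rows 7, 10 → Type = 1, 1 ✓
(Status=264, Zone=Z85): rows 8, 13 → Type = 6, 6 ✓
(Status=272, Zone=Z18): row 9 → Type = 11 ✓
(Status=272, Zone=Z21): row 11 → Type = 14 ✓
Every {Status, Zone} value is associated with a single Type value, so {Status, Zone} -> Type holds.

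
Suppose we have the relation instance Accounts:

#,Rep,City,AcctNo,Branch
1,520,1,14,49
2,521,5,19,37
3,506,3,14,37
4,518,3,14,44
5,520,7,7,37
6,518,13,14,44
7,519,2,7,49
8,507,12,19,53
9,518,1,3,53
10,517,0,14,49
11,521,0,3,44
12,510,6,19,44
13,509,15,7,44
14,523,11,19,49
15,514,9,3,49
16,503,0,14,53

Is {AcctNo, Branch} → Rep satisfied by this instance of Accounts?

No

(AcctNo=14, Branch=49): rows 1, 10 → Rep takes values {520, 517} — violation
(AcctNo=19, Branch=37): row 2 → Rep = 521 ✓
(AcctNo=14, Branch=37): row 3 → Rep = 506 ✓
(AcctNo=14, Branch=44): rows 4, 6 → Rep = 518, 518 ✓
(AcctNo=7, Branch=37): row 5 → Rep = 520 ✓
(AcctNo=7, Branch=49): row 7 → Rep = 519 ✓
(AcctNo=19, Branch=53): row 8 → Rep = 507 ✓
(AcctNo=3, Branch=53): row 9 → Rep = 518 ✓
(AcctNo=3, Branch=44): row 11 → Rep = 521 ✓
(AcctNo=19, Branch=44): row 12 → Rep = 510 ✓
(AcctNo=7, Branch=44): row 13 → Rep = 509 ✓
(AcctNo=19, Branch=49): row 14 → Rep = 523 ✓
(AcctNo=3, Branch=49): row 15 → Rep = 514 ✓
(AcctNo=14, Branch=53): row 16 → Rep = 503 ✓
Two rows agree on {AcctNo, Branch} but differ on Rep, so {AcctNo, Branch} → Rep does not hold.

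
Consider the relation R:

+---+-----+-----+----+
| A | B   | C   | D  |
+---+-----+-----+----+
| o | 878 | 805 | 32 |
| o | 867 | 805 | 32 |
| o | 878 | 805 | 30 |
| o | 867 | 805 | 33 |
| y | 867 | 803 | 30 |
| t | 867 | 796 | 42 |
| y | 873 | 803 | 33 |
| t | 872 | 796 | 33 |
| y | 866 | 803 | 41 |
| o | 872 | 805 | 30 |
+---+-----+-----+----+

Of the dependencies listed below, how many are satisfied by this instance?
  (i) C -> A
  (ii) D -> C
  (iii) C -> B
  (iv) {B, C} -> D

(i) C -> A: every LHS value maps to a single RHS value — holds.
(ii) D -> C: D=30: 3 rows → C takes values {805, 803} — violation; D=33: 3 rows → C takes values {805, 803, 796} — violation — fails.
(iii) C -> B: C=805: 5 rows → B takes values {878, 867, 872} — violation; C=803: 3 rows → B takes values {867, 873, 866} — violation; C=796: 2 rows → B takes values {867, 872} — violation — fails.
(iv) {B, C} -> D: (B=878, C=805): 2 rows → D takes values {32, 30} — violation; (B=867, C=805): 2 rows → D takes values {32, 33} — violation — fails.
1 of the 4 dependencies holds.

1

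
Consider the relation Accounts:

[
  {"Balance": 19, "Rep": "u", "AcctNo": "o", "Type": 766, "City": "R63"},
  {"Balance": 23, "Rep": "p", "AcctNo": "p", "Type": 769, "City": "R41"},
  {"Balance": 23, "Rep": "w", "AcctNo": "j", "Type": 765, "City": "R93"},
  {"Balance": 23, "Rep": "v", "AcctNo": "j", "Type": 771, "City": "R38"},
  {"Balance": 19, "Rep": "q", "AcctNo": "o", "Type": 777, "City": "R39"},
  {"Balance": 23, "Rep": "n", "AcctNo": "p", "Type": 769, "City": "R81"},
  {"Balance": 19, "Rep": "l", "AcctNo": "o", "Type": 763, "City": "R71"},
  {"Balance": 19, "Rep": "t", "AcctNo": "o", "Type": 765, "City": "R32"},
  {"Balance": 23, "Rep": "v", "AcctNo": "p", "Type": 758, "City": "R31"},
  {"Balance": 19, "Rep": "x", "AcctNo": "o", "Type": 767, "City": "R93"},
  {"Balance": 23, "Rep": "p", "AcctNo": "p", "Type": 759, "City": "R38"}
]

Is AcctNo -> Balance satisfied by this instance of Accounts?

Yes

AcctNo=o: 5 rows → Balance = 19, 19, 19, 19, 19 ✓
AcctNo=p: 4 rows → Balance = 23, 23, 23, 23 ✓
AcctNo=j: 2 rows → Balance = 23, 23 ✓
Every AcctNo value is associated with a single Balance value, so AcctNo -> Balance holds.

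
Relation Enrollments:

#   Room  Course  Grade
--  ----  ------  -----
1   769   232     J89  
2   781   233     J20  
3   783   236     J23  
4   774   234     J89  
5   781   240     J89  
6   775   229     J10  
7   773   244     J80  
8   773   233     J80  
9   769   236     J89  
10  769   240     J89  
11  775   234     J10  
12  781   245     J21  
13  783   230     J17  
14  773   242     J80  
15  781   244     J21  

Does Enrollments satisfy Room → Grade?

Room=769: rows 1, 9, 10 → Grade = J89, J89, J89 ✓
Room=781: rows 2, 5, 12, 15 → Grade takes values {J20, J89, J21} — violation
Room=783: rows 3, 13 → Grade takes values {J23, J17} — violation
Room=774: row 4 → Grade = J89 ✓
Room=775: rows 6, 11 → Grade = J10, J10 ✓
Room=773: rows 7, 8, 14 → Grade = J80, J80, J80 ✓
Two rows agree on Room but differ on Grade, so Room → Grade does not hold.

No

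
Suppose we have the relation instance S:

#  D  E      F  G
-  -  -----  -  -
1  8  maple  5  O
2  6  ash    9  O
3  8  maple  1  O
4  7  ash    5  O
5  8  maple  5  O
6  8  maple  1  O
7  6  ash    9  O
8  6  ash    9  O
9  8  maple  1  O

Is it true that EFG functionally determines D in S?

(E=maple, F=5, G=O): rows 1, 5 → D = 8, 8 ✓
(E=ash, F=9, G=O): rows 2, 7, 8 → D = 6, 6, 6 ✓
(E=maple, F=1, G=O): rows 3, 6, 9 → D = 8, 8, 8 ✓
(E=ash, F=5, G=O): row 4 → D = 7 ✓
Every EFG value is associated with a single D value, so EFG → D holds.

Yes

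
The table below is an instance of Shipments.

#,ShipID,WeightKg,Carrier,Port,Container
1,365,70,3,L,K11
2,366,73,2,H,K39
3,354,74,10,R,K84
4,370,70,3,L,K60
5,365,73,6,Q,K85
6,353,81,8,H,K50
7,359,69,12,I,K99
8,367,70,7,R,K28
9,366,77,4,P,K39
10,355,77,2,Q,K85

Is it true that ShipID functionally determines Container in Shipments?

ShipID=365: rows 1, 5 → Container takes values {K11, K85} — violation
ShipID=366: rows 2, 9 → Container = K39, K39 ✓
ShipID=354: row 3 → Container = K84 ✓
ShipID=370: row 4 → Container = K60 ✓
ShipID=353: row 6 → Container = K50 ✓
ShipID=359: row 7 → Container = K99 ✓
ShipID=367: row 8 → Container = K28 ✓
ShipID=355: row 10 → Container = K85 ✓
Two rows agree on ShipID but differ on Container, so ShipID → Container does not hold.

No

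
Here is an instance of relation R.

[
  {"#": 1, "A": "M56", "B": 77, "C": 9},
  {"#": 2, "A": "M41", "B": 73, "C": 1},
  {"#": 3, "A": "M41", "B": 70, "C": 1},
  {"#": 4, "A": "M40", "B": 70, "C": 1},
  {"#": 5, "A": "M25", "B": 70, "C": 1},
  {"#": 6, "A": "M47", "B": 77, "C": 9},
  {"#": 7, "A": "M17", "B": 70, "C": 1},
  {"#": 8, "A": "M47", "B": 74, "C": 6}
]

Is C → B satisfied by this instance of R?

C=9: rows 1, 6 → B = 77, 77 ✓
C=1: rows 2, 3, 4, 5, 7 → B takes values {73, 70} — violation
C=6: row 8 → B = 74 ✓
Two rows agree on C but differ on B, so C → B does not hold.

No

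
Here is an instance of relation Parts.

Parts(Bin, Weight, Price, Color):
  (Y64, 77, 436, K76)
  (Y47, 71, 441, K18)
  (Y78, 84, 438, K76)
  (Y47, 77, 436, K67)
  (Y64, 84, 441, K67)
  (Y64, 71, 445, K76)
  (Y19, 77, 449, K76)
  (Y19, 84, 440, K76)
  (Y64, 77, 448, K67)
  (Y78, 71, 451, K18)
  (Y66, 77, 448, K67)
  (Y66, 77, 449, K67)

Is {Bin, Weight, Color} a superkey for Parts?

No

Two distinct rows share (Bin=Y66, Weight=77, Color=K67), so {Bin, Weight, Color} does not determine every attribute — not a superkey.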